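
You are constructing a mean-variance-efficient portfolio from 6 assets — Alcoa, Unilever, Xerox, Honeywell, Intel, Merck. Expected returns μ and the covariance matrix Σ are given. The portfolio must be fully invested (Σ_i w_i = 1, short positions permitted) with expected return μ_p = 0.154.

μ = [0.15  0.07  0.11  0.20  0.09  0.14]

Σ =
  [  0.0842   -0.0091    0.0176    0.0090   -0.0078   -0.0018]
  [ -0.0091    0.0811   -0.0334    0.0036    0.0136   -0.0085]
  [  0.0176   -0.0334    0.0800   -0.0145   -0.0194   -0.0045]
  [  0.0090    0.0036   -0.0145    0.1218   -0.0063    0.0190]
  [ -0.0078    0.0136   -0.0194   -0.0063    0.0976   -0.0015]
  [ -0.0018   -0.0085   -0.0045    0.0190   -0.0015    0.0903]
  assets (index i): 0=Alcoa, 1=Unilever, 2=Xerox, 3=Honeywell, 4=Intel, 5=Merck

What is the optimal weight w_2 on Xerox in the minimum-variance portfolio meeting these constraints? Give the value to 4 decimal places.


x=Σ⁻¹μ = [1.4416  1.9509  2.5954  1.6139  1.4098  1.5759]
y=Σ⁻¹𝟙 = [9.6429  22.5741  25.3989  8.5190  13.6706  13.0917]
a=μᵀx=1.308586  b=𝟙ᵀx=10.587483  c=𝟙ᵀy=92.897148  D=ac−b²=9.469108
λ₁=(c·0.154−b)/D = (92.897148·0.154−10.587483)/9.469108 = 0.392717
λ₂=(a−b·0.154)/D = (1.308586−10.587483·0.154)/9.469108 = -0.033993
w* = 0.392717·x + -0.033993·y:
  w_0 = 0.392717·1.4416 + -0.033993·9.6429 = 0.2383  (Alcoa)
  w_1 = 0.392717·1.9509 + -0.033993·22.5741 = -0.0012  (Unilever)
  w_2 = 0.392717·2.5954 + -0.033993·25.3989 = 0.1559  (Xerox)
  w_3 = 0.392717·1.6139 + -0.033993·8.5190 = 0.3442  (Honeywell)
  w_4 = 0.392717·1.4098 + -0.033993·13.6706 = 0.0889  (Intel)
  w_5 = 0.392717·1.5759 + -0.033993·13.0917 = 0.1739  (Merck)
Σw_i=1.0000  μᵀw=0.1540
σ²=wᵀΣw=λ₁·μ_p+λ₂ = 0.392717·0.154 + -0.033993 = 0.026485 ≈ 0.0265

0.1559


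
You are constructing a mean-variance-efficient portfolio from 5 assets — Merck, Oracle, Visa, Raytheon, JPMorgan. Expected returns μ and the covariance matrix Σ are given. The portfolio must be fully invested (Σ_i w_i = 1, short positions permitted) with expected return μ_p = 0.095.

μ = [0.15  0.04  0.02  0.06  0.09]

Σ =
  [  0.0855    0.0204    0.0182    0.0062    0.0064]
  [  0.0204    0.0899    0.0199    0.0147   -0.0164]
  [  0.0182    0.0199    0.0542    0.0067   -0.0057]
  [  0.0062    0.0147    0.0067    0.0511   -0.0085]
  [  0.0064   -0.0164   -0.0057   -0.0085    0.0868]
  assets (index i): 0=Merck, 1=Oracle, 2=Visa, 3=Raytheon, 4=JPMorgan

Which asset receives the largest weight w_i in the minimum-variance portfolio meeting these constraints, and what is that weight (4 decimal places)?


Merck (0.3240)

p=Σ⁻¹μ = [1.6153  0.1374  -0.2561  1.1451  1.0390]
q=Σ⁻¹𝟙 = [4.7150  6.8684  13.7421  17.7331  15.1098]
a=μᵀp=0.404888  b=𝟙ᵀp=3.680691  c=𝟙ᵀq=58.168343  D=ac−b²=10.004191
λ₁=(c·0.095−b)/D = (58.168343·0.095−3.680691)/10.004191 = 0.184453
λ₂=(a−b·0.095)/D = (0.404888−3.680691·0.095)/10.004191 = 0.005520
w* = 0.184453·p + 0.005520·q:
  w_0 = 0.184453·1.6153 + 0.005520·4.7150 = 0.3240  (Merck)
  w_1 = 0.184453·0.1374 + 0.005520·6.8684 = 0.0633  (Oracle)
  w_2 = 0.184453·-0.2561 + 0.005520·13.7421 = 0.0286  (Visa)
  w_3 = 0.184453·1.1451 + 0.005520·17.7331 = 0.3091  (Raytheon)
  w_4 = 0.184453·1.0390 + 0.005520·15.1098 = 0.2751  (JPMorgan)
Σw_i=1.0000  μᵀw=0.0950
σ²=wᵀΣw=λ₁·μ_p+λ₂ = 0.184453·0.095 + 0.005520 = 0.023043 ≈ 0.0230


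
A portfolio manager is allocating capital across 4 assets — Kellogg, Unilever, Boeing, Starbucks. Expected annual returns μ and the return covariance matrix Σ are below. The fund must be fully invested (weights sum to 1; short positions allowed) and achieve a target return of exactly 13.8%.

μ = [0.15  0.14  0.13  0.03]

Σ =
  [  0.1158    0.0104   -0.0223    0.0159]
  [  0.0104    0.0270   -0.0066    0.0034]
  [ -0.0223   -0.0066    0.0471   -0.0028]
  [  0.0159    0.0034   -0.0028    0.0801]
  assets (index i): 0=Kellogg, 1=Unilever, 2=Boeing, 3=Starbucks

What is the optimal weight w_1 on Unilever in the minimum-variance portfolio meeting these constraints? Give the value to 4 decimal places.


p=Σ⁻¹μ = [1.6268  5.6180  4.3154  -0.0360]
q=Σ⁻¹𝟙 = [9.8691  39.8227  32.0762  9.9563]
a=μᵀp=1.590452  b=𝟙ᵀp=11.524129  c=𝟙ᵀq=91.724220  D=ac−b²=13.077388
λ₁=(c·0.138−b)/D = (91.724220·0.138−11.524129)/13.077388 = 0.086700
λ₂=(a−b·0.138)/D = (1.590452−11.524129·0.138)/13.077388 = 0.000009
w* = 0.086700·p + 0.000009·q:
  w_0 = 0.086700·1.6268 + 0.000009·9.8691 = 0.1411  (Kellogg)
  w_1 = 0.086700·5.6180 + 0.000009·39.8227 = 0.4875  (Unilever)
  w_2 = 0.086700·4.3154 + 0.000009·32.0762 = 0.3744  (Boeing)
  w_3 = 0.086700·-0.0360 + 0.000009·9.9563 = -0.0030  (Starbucks)
Σw_i=1.0000  μᵀw=0.1380
σ²=wᵀΣw=λ₁·μ_p+λ₂ = 0.086700·0.138 + 0.000009 = 0.011974 ≈ 0.0120

0.4875


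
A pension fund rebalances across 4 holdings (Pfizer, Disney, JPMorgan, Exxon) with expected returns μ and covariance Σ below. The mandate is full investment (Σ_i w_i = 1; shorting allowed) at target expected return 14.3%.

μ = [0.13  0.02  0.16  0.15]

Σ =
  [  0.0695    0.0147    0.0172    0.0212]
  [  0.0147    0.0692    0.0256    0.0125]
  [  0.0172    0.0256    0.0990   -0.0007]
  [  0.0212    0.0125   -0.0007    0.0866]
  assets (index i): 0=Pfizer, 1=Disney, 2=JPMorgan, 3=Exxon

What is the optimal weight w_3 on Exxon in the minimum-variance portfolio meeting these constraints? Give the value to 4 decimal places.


0.3476

x=Σ⁻¹μ = [1.1601  -0.8527  1.6463  1.5845]
y=Σ⁻¹𝟙 = [8.4164  8.7928  6.4235  8.2697]
a=μᵀx=0.634841  b=𝟙ᵀx=3.538216  c=𝟙ᵀy=31.902525  D=ac−b²=7.734051
λ₁=(c·0.143−b)/D = (31.902525·0.143−3.538216)/7.734051 = 0.132381
λ₂=(a−b·0.143)/D = (0.634841−3.538216·0.143)/7.734051 = 0.016663
w* = 0.132381·x + 0.016663·y:
  w_0 = 0.132381·1.1601 + 0.016663·8.4164 = 0.2938  (Pfizer)
  w_1 = 0.132381·-0.8527 + 0.016663·8.7928 = 0.0336  (Disney)
  w_2 = 0.132381·1.6463 + 0.016663·6.4235 = 0.3250  (JPMorgan)
  w_3 = 0.132381·1.5845 + 0.016663·8.2697 = 0.3476  (Exxon)
Σw_i=1.0000  μᵀw=0.1430
σ²=wᵀΣw=λ₁·μ_p+λ₂ = 0.132381·0.143 + 0.016663 = 0.035594 ≈ 0.0356


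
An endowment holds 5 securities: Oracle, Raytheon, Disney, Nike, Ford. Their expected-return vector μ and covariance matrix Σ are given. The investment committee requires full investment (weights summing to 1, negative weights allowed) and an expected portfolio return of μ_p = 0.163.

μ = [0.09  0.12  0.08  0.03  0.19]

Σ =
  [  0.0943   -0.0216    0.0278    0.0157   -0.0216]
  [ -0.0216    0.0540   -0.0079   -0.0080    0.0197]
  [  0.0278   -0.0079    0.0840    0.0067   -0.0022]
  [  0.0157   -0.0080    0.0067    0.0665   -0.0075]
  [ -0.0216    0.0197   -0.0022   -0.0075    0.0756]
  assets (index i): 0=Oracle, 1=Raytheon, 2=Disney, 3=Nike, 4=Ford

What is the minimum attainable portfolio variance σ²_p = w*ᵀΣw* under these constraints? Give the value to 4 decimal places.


p=Σ⁻¹μ = [1.7673  2.1738  0.5965  0.5196  2.5206]
q=Σ⁻¹𝟙 = [13.7280  22.7850  8.6371  15.1296  12.9647]
a=μᵀp=0.962146  b=𝟙ᵀp=7.577870  c=𝟙ᵀq=73.244381  D=ac−b²=13.047707
λ₁=(c·0.163−b)/D = (73.244381·0.163−7.577870)/13.047707 = 0.334232
λ₂=(a−b·0.163)/D = (0.962146−7.577870·0.163)/13.047707 = -0.020927
w* = 0.334232·p + -0.020927·q:
  w_0 = 0.334232·1.7673 + -0.020927·13.7280 = 0.3034  (Oracle)
  w_1 = 0.334232·2.1738 + -0.020927·22.7850 = 0.2498  (Raytheon)
  w_2 = 0.334232·0.5965 + -0.020927·8.6371 = 0.0186  (Disney)
  w_3 = 0.334232·0.5196 + -0.020927·15.1296 = -0.1430  (Nike)
  w_4 = 0.334232·2.5206 + -0.020927·12.9647 = 0.5712  (Ford)
Σw_i=1.0000  μᵀw=0.1630
σ²=wᵀΣw=λ₁·μ_p+λ₂ = 0.334232·0.163 + -0.020927 = 0.033553 ≈ 0.0336

0.0336


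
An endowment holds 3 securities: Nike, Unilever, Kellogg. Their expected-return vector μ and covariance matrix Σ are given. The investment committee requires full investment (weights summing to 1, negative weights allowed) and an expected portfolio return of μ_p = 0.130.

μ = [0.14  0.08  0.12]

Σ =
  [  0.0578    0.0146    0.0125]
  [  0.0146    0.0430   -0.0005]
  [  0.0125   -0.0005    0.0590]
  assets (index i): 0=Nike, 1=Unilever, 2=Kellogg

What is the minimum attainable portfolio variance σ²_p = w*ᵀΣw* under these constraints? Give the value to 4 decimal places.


u=Σ⁻¹μ = [1.7331  1.2915  1.6777]
v=Σ⁻¹𝟙 = [8.8426  20.4308  15.2489]
a=μᵀu=0.547275  b=𝟙ᵀu=4.702284  c=𝟙ᵀv=44.522199  D=ac−b²=2.254408
λ₁=(c·0.130−b)/D = (44.522199·0.130−4.702284)/2.254408 = 0.481546
λ₂=(a−b·0.130)/D = (0.547275−4.702284·0.130)/2.254408 = -0.028399
w* = 0.481546·u + -0.028399·v:
  w_0 = 0.481546·1.7331 + -0.028399·8.8426 = 0.5834  (Nike)
  w_1 = 0.481546·1.2915 + -0.028399·20.4308 = 0.0417  (Unilever)
  w_2 = 0.481546·1.6777 + -0.028399·15.2489 = 0.3748  (Kellogg)
Σw_i=1.0000  μᵀw=0.1300
σ²=wᵀΣw=λ₁·μ_p+λ₂ = 0.481546·0.130 + -0.028399 = 0.034202 ≈ 0.0342

0.0342


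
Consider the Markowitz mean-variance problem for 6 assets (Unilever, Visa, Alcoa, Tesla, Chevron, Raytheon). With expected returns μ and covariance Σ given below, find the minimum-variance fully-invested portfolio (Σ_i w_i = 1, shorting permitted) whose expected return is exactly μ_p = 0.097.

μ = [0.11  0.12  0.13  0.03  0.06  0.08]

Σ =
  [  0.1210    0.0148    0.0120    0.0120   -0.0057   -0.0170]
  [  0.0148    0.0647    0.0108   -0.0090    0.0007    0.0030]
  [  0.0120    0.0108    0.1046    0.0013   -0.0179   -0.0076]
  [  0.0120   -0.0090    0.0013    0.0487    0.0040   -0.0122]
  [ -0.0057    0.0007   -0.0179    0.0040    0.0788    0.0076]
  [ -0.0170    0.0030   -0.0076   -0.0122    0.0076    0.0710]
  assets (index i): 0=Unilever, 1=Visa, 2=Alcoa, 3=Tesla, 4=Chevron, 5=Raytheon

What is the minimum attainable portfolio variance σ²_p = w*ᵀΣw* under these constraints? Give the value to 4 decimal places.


x=Σ⁻¹μ = [0.7469  1.5344  1.2450  0.9707  0.8960  1.4449]
y=Σ⁻¹𝟙 = [6.1711  14.7851  10.4981  25.2387  12.2683  19.0847]
a=μᵀx=0.626603  b=𝟙ᵀx=6.837825  c=𝟙ᵀy=88.046034  D=ac−b²=8.414019
λ₁=(c·0.097−b)/D = (88.046034·0.097−6.837825)/8.414019 = 0.202358
λ₂=(a−b·0.097)/D = (0.626603−6.837825·0.097)/8.414019 = -0.004358
w* = 0.202358·x + -0.004358·y:
  w_0 = 0.202358·0.7469 + -0.004358·6.1711 = 0.1242  (Unilever)
  w_1 = 0.202358·1.5344 + -0.004358·14.7851 = 0.2461  (Visa)
  w_2 = 0.202358·1.2450 + -0.004358·10.4981 = 0.2062  (Alcoa)
  w_3 = 0.202358·0.9707 + -0.004358·25.2387 = 0.0864  (Tesla)
  w_4 = 0.202358·0.8960 + -0.004358·12.2683 = 0.1278  (Chevron)
  w_5 = 0.202358·1.4449 + -0.004358·19.0847 = 0.2092  (Raytheon)
Σw_i=1.0000  μᵀw=0.0970
σ²=wᵀΣw=λ₁·μ_p+λ₂ = 0.202358·0.097 + -0.004358 = 0.015271 ≈ 0.0153

0.0153


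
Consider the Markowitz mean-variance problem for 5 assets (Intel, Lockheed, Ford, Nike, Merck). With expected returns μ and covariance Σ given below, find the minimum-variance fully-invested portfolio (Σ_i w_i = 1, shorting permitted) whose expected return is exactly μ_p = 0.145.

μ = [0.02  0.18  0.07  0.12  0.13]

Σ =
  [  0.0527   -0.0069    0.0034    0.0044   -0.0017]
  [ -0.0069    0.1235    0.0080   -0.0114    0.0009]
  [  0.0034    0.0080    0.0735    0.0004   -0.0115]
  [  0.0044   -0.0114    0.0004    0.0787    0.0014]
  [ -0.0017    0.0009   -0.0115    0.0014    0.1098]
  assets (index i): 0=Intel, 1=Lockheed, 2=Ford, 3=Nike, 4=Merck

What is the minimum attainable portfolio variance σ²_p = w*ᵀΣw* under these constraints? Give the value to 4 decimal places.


x=Σ⁻¹μ = [0.4219  1.5674  0.9494  1.7011  1.2554]
y=Σ⁻¹𝟙 = [18.6190  9.3773  13.3046  12.7686  10.5495]
a=μᵀx=0.724369  b=𝟙ᵀx=5.895293  c=𝟙ᵀy=64.619053  D=ac−b²=12.053583
λ₁=(c·0.145−b)/D = (64.619053·0.145−5.895293)/12.053583 = 0.288252
λ₂=(a−b·0.145)/D = (0.724369−5.895293·0.145)/12.053583 = -0.010822
w* = 0.288252·x + -0.010822·y:
  w_0 = 0.288252·0.4219 + -0.010822·18.6190 = -0.0799  (Intel)
  w_1 = 0.288252·1.5674 + -0.010822·9.3773 = 0.3503  (Lockheed)
  w_2 = 0.288252·0.9494 + -0.010822·13.3046 = 0.1297  (Ford)
  w_3 = 0.288252·1.7011 + -0.010822·12.7686 = 0.3522  (Nike)
  w_4 = 0.288252·1.2554 + -0.010822·10.5495 = 0.2477  (Merck)
Σw_i=1.0000  μᵀw=0.1450
σ²=wᵀΣw=λ₁·μ_p+λ₂ = 0.288252·0.145 + -0.010822 = 0.030974 ≈ 0.0310

0.0310


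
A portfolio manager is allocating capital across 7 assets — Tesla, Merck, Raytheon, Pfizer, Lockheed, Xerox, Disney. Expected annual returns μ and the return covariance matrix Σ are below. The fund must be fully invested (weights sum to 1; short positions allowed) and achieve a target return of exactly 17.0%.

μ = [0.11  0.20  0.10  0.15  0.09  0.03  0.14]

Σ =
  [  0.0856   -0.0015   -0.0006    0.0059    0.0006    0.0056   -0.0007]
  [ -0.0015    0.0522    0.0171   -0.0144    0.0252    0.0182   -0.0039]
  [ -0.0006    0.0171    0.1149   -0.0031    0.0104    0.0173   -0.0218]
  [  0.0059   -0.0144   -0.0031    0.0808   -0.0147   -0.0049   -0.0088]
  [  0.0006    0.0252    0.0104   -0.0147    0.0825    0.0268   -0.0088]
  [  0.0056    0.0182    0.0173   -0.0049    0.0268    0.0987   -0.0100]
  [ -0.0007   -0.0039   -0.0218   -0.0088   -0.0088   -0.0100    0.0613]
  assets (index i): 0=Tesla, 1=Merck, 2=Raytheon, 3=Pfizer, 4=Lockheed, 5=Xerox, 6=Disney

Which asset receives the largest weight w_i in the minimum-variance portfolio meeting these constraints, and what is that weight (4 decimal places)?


p=Σ⁻¹μ = [1.2112  4.5013  0.9385  3.0635  0.6373  -0.4380  3.3776]
q=Σ⁻¹𝟙 = [10.4436  16.7932  10.0298  20.0559  10.2229  5.5714  26.3233]
a=μᵀp=2.103936  b=𝟙ᵀp=13.291276  c=𝟙ᵀq=99.440154  D=ac−b²=32.557700
λ₁=(c·0.170−b)/D = (99.440154·0.170−13.291276)/32.557700 = 0.110989
λ₂=(a−b·0.170)/D = (2.103936−13.291276·0.170)/32.557700 = -0.004779
w* = 0.110989·p + -0.004779·q:
  w_0 = 0.110989·1.2112 + -0.004779·10.4436 = 0.0845  (Tesla)
  w_1 = 0.110989·4.5013 + -0.004779·16.7932 = 0.4193  (Merck)
  w_2 = 0.110989·0.9385 + -0.004779·10.0298 = 0.0562  (Raytheon)
  w_3 = 0.110989·3.0635 + -0.004779·20.0559 = 0.2442  (Pfizer)
  w_4 = 0.110989·0.6373 + -0.004779·10.2229 = 0.0219  (Lockheed)
  w_5 = 0.110989·-0.4380 + -0.004779·5.5714 = -0.0752  (Xerox)
  w_6 = 0.110989·3.3776 + -0.004779·26.3233 = 0.2491  (Disney)
Σw_i=1.0000  μᵀw=0.1700
σ²=wᵀΣw=λ₁·μ_p+λ₂ = 0.110989·0.170 + -0.004779 = 0.014090 ≈ 0.0141

Merck (0.4193)


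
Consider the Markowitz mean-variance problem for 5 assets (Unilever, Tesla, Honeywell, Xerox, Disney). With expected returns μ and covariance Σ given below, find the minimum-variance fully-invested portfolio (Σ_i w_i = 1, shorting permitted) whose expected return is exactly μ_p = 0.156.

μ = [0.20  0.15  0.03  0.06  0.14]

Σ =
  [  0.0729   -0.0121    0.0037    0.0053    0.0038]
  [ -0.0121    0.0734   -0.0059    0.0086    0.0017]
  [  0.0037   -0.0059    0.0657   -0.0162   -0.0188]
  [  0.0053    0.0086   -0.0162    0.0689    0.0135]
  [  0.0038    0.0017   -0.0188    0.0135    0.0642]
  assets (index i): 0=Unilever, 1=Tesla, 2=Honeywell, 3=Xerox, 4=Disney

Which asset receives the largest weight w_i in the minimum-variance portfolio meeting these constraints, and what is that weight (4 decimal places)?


Unilever (0.3667)

p=Σ⁻¹μ = [2.9778  2.5599  1.2044  0.1636  2.2549]
q=Σ⁻¹𝟙 = [13.1095  15.7297  24.6208  13.6629  18.7207]
a=μᵀp=1.341187  b=𝟙ᵀp=9.160642  c=𝟙ᵀq=85.843541  D=ac−b²=31.214879
λ₁=(c·0.156−b)/D = (85.843541·0.156−9.160642)/31.214879 = 0.135543
λ₂=(a−b·0.156)/D = (1.341187−9.160642·0.156)/31.214879 = -0.002815
w* = 0.135543·p + -0.002815·q:
  w_0 = 0.135543·2.9778 + -0.002815·13.1095 = 0.3667  (Unilever)
  w_1 = 0.135543·2.5599 + -0.002815·15.7297 = 0.3027  (Tesla)
  w_2 = 0.135543·1.2044 + -0.002815·24.6208 = 0.0939  (Honeywell)
  w_3 = 0.135543·0.1636 + -0.002815·13.6629 = -0.0163  (Xerox)
  w_4 = 0.135543·2.2549 + -0.002815·18.7207 = 0.2529  (Disney)
Σw_i=1.0000  μᵀw=0.1560
σ²=wᵀΣw=λ₁·μ_p+λ₂ = 0.135543·0.156 + -0.002815 = 0.018330 ≈ 0.0183


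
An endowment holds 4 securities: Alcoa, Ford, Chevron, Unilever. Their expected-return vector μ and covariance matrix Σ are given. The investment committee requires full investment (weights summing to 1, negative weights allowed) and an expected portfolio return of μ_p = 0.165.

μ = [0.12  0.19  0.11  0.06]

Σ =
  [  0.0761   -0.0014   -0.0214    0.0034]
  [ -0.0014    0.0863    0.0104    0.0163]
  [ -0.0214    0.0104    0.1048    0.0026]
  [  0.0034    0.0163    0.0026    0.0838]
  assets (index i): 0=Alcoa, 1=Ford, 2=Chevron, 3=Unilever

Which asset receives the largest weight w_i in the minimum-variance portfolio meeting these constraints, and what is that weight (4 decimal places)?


p=Σ⁻¹μ = [1.9545  2.0460  1.2407  0.2002]
q=Σ⁻¹𝟙 = [16.1949  8.6917  11.7577  9.2207]
a=μᵀp=0.771767  b=𝟙ᵀp=5.441400  c=𝟙ᵀq=45.864968  D=ac−b²=5.788209
λ₁=(c·0.165−b)/D = (45.864968·0.165−5.441400)/5.788209 = 0.367354
λ₂=(a−b·0.165)/D = (0.771767−5.441400·0.165)/5.788209 = -0.021780
w* = 0.367354·p + -0.021780·q:
  w_0 = 0.367354·1.9545 + -0.021780·16.1949 = 0.3653  (Alcoa)
  w_1 = 0.367354·2.0460 + -0.021780·8.6917 = 0.5623  (Ford)
  w_2 = 0.367354·1.2407 + -0.021780·11.7577 = 0.1997  (Chevron)
  w_3 = 0.367354·0.2002 + -0.021780·9.2207 = -0.1273  (Unilever)
Σw_i=1.0000  μᵀw=0.1650
σ²=wᵀΣw=λ₁·μ_p+λ₂ = 0.367354·0.165 + -0.021780 = 0.038834 ≈ 0.0388

Ford (0.5623)


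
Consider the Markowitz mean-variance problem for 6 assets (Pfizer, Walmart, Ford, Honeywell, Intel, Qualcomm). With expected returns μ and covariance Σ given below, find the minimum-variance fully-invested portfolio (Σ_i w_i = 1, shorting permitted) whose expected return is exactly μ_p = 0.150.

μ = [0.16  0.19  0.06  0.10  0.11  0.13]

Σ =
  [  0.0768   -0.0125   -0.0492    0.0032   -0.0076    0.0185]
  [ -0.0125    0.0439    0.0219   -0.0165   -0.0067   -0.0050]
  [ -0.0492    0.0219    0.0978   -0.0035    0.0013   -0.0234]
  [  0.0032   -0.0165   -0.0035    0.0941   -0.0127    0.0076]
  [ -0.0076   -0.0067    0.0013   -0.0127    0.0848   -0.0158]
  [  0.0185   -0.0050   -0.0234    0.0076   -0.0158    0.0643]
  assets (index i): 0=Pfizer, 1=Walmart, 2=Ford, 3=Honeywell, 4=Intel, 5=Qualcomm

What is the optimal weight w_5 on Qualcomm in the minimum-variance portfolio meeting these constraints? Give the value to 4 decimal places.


g=Σ⁻¹μ = [3.8284  6.0867  1.8169  2.2565  2.8971  2.5000]
h=Σ⁻¹𝟙 = [29.6105  32.1291  23.4393  17.5156  23.2945  21.7148]
a=μᵀg=2.747352  b=𝟙ᵀg=19.385465  c=𝟙ᵀh=147.703936  D=ac−b²=29.998403
λ₁=(c·0.150−b)/D = (147.703936·0.150−19.385465)/29.998403 = 0.092342
λ₂=(a−b·0.150)/D = (2.747352−19.385465·0.150)/29.998403 = -0.005349
w* = 0.092342·g + -0.005349·h:
  w_0 = 0.092342·3.8284 + -0.005349·29.6105 = 0.1951  (Pfizer)
  w_1 = 0.092342·6.0867 + -0.005349·32.1291 = 0.3902  (Walmart)
  w_2 = 0.092342·1.8169 + -0.005349·23.4393 = 0.0424  (Ford)
  w_3 = 0.092342·2.2565 + -0.005349·17.5156 = 0.1147  (Honeywell)
  w_4 = 0.092342·2.8971 + -0.005349·23.2945 = 0.1429  (Intel)
  w_5 = 0.092342·2.5000 + -0.005349·21.7148 = 0.1147  (Qualcomm)
Σw_i=1.0000  μᵀw=0.1500
σ²=wᵀΣw=λ₁·μ_p+λ₂ = 0.092342·0.150 + -0.005349 = 0.008502 ≈ 0.0085

0.1147


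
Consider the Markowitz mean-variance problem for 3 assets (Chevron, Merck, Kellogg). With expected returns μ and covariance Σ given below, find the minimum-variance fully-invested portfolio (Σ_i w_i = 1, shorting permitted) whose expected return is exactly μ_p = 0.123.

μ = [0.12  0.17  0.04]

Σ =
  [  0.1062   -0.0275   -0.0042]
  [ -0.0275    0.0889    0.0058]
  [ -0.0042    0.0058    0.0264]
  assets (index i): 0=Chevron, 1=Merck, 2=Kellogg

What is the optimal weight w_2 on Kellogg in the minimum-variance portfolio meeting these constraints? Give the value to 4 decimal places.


g=Σ⁻¹μ = [1.7981  2.3851  1.2772]
h=Σ⁻¹𝟙 = [14.3198  13.2482  37.2463]
a=μᵀg=0.672332  b=𝟙ᵀg=5.460421  c=𝟙ᵀh=64.814321  D=ac−b²=13.760527
λ₁=(c·0.123−b)/D = (64.814321·0.123−5.460421)/13.760527 = 0.182532
λ₂=(a−b·0.123)/D = (0.672332−5.460421·0.123)/13.760527 = 0.000051
w* = 0.182532·g + 0.000051·h:
  w_0 = 0.182532·1.7981 + 0.000051·14.3198 = 0.3289  (Chevron)
  w_1 = 0.182532·2.3851 + 0.000051·13.2482 = 0.4360  (Merck)
  w_2 = 0.182532·1.2772 + 0.000051·37.2463 = 0.2350  (Kellogg)
Σw_i=1.0000  μᵀw=0.1230
σ²=wᵀΣw=λ₁·μ_p+λ₂ = 0.182532·0.123 + 0.000051 = 0.022502 ≈ 0.0225

0.2350


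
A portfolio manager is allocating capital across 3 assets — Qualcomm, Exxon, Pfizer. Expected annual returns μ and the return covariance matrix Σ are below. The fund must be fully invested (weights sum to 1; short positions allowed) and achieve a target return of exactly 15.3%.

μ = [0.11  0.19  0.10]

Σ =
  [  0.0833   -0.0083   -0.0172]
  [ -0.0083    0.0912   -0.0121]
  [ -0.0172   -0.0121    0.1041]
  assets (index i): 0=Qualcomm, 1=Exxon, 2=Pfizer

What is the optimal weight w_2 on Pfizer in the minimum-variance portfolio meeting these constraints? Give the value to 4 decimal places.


x=Σ⁻¹μ = [1.8877  2.4619  1.5587]
y=Σ⁻¹𝟙 = [16.3132  14.3022  13.9639]
a=μᵀx=0.831276  b=𝟙ᵀx=5.908264  c=𝟙ᵀy=44.579317  D=ac−b²=2.150152
λ₁=(c·0.153−b)/D = (44.579317·0.153−5.908264)/2.150152 = 0.424329
λ₂=(a−b·0.153)/D = (0.831276−5.908264·0.153)/2.150152 = -0.033806
w* = 0.424329·x + -0.033806·y:
  w_0 = 0.424329·1.8877 + -0.033806·16.3132 = 0.2495  (Qualcomm)
  w_1 = 0.424329·2.4619 + -0.033806·14.3022 = 0.5612  (Exxon)
  w_2 = 0.424329·1.5587 + -0.033806·13.9639 = 0.1893  (Pfizer)
Σw_i=1.0000  μᵀw=0.1530
σ²=wᵀΣw=λ₁·μ_p+λ₂ = 0.424329·0.153 + -0.033806 = 0.031116 ≈ 0.0311

0.1893


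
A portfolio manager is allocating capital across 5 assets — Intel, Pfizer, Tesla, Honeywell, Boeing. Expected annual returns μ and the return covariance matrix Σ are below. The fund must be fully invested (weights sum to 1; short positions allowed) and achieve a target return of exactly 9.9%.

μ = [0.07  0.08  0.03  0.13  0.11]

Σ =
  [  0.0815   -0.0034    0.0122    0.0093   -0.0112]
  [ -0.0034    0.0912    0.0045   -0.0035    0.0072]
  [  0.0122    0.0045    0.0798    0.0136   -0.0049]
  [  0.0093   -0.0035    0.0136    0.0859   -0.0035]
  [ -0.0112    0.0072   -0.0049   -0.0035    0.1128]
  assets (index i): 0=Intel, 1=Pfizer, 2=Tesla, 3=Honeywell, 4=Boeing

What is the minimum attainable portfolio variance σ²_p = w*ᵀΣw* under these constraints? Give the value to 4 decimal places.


x=Σ⁻¹μ = [0.8690  0.8839  0.0026  1.4978  1.0516]
y=Σ⁻¹𝟙 = [11.6096  10.5304  9.1126  9.7801  10.0451]
a=μᵀx=0.442008  b=𝟙ᵀx=4.304861  c=𝟙ᵀy=51.077845  D=ac−b²=4.044992
λ₁=(c·0.099−b)/D = (51.077845·0.099−4.304861)/4.044992 = 0.185871
λ₂=(a−b·0.099)/D = (0.442008−4.304861·0.099)/4.044992 = 0.003913
w* = 0.185871·x + 0.003913·y:
  w_0 = 0.185871·0.8690 + 0.003913·11.6096 = 0.2069  (Intel)
  w_1 = 0.185871·0.8839 + 0.003913·10.5304 = 0.2055  (Pfizer)
  w_2 = 0.185871·0.0026 + 0.003913·9.1126 = 0.0361  (Tesla)
  w_3 = 0.185871·1.4978 + 0.003913·9.7801 = 0.3167  (Honeywell)
  w_4 = 0.185871·1.0516 + 0.003913·10.0451 = 0.2348  (Boeing)
Σw_i=1.0000  μᵀw=0.0990
σ²=wᵀΣw=λ₁·μ_p+λ₂ = 0.185871·0.099 + 0.003913 = 0.022314 ≈ 0.0223

0.0223


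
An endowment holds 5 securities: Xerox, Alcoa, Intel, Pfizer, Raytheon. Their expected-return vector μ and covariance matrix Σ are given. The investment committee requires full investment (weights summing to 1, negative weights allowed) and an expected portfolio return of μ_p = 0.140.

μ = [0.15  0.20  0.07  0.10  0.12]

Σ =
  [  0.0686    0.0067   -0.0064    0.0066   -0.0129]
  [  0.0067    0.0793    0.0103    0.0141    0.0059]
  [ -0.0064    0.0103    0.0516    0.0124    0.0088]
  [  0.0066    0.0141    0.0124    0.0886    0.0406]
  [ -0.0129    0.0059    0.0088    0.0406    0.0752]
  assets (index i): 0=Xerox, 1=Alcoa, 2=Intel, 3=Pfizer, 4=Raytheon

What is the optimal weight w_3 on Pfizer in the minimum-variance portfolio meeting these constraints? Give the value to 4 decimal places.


x=Σ⁻¹μ = [2.4887  2.1115  1.0125  -0.4400  1.9761]
y=Σ⁻¹𝟙 = [18.0685  7.7703  17.7437  -0.0827  13.7560]
a=μᵀx=1.059617  b=𝟙ᵀx=7.148847  c=𝟙ᵀy=57.255821  D=ac−b²=9.563217
λ₁=(c·0.140−b)/D = (57.255821·0.140−7.148847)/9.563217 = 0.090657
λ₂=(a−b·0.140)/D = (1.059617−7.148847·0.140)/9.563217 = 0.006146
w* = 0.090657·x + 0.006146·y:
  w_0 = 0.090657·2.4887 + 0.006146·18.0685 = 0.3367  (Xerox)
  w_1 = 0.090657·2.1115 + 0.006146·7.7703 = 0.2392  (Alcoa)
  w_2 = 0.090657·1.0125 + 0.006146·17.7437 = 0.2008  (Intel)
  w_3 = 0.090657·-0.4400 + 0.006146·-0.0827 = -0.0404  (Pfizer)
  w_4 = 0.090657·1.9761 + 0.006146·13.7560 = 0.2637  (Raytheon)
Σw_i=1.0000  μᵀw=0.1400
σ²=wᵀΣw=λ₁·μ_p+λ₂ = 0.090657·0.140 + 0.006146 = 0.018838 ≈ 0.0188

-0.0404


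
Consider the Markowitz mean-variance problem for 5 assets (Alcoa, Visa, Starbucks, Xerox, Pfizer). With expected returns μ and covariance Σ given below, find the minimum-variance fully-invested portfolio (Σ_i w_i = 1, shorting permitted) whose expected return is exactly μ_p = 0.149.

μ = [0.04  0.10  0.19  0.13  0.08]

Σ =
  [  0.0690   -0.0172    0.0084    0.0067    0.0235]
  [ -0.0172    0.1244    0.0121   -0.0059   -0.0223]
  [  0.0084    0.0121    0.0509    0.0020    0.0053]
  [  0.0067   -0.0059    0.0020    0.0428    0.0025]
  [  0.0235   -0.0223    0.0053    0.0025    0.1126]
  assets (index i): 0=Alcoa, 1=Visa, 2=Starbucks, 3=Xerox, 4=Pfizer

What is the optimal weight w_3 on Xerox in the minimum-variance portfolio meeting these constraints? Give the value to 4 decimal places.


0.3875

u=Σ⁻¹μ = [-0.1714  0.7076  3.4077  2.9640  0.6602]
v=Σ⁻¹𝟙 = [10.7354  10.6004  13.6960  22.0610  7.6054]
a=μᵀu=1.149495  b=𝟙ᵀu=7.568054  c=𝟙ᵀv=64.698170  D=ac−b²=17.094758
λ₁=(c·0.149−b)/D = (64.698170·0.149−7.568054)/17.094758 = 0.121205
λ₂=(a−b·0.149)/D = (1.149495−7.568054·0.149)/17.094758 = 0.001278
w* = 0.121205·u + 0.001278·v:
  w_0 = 0.121205·-0.1714 + 0.001278·10.7354 = -0.0070  (Alcoa)
  w_1 = 0.121205·0.7076 + 0.001278·10.6004 = 0.0993  (Visa)
  w_2 = 0.121205·3.4077 + 0.001278·13.6960 = 0.4305  (Starbucks)
  w_3 = 0.121205·2.9640 + 0.001278·22.0610 = 0.3875  (Xerox)
  w_4 = 0.121205·0.6602 + 0.001278·7.6054 = 0.0897  (Pfizer)
Σw_i=1.0000  μᵀw=0.1490
σ²=wᵀΣw=λ₁·μ_p+λ₂ = 0.121205·0.149 + 0.001278 = 0.019338 ≈ 0.0193


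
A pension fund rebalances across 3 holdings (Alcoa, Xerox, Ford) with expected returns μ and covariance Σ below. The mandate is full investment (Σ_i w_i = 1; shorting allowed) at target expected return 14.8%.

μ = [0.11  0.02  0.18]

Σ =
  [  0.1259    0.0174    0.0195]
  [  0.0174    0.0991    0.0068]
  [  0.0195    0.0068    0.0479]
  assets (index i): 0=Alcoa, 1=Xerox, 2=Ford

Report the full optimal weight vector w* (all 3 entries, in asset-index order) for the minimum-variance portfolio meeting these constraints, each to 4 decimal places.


x=Σ⁻¹μ = [0.3243  -0.1049  3.6407]
y=Σ⁻¹𝟙 = [4.0160  8.1447  18.0857]
a=μᵀx=0.688902  b=𝟙ᵀx=3.860075  c=𝟙ᵀy=30.246361  D=ac−b²=5.936594
λ₁=(c·0.148−b)/D = (30.246361·0.148−3.860075)/5.936594 = 0.103828
λ₂=(a−b·0.148)/D = (0.688902−3.860075·0.148)/5.936594 = 0.019811
w* = 0.103828·x + 0.019811·y:
  w_0 = 0.103828·0.3243 + 0.019811·4.0160 = 0.1132  (Alcoa)
  w_1 = 0.103828·-0.1049 + 0.019811·8.1447 = 0.1505  (Xerox)
  w_2 = 0.103828·3.6407 + 0.019811·18.0857 = 0.7363  (Ford)
Σw_i=1.0000  μᵀw=0.1480
σ²=wᵀΣw=λ₁·μ_p+λ₂ = 0.103828·0.148 + 0.019811 = 0.035178 ≈ 0.0352

0.1132  0.1505  0.7363


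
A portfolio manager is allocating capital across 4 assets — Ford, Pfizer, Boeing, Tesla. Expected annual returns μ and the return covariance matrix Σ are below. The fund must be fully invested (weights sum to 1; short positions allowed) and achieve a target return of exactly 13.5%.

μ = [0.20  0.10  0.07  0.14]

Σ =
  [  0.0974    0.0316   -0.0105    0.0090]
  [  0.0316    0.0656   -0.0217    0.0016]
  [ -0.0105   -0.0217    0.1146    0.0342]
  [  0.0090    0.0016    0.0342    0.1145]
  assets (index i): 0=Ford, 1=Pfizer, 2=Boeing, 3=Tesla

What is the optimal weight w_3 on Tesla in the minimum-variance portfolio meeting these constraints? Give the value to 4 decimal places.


0.1828

g=Σ⁻¹μ = [1.7609  0.8797  0.6794  0.8691]
h=Σ⁻¹𝟙 = [5.8307  15.9014  10.8336  4.8172]
a=μᵀg=0.609380  b=𝟙ᵀg=4.189051  c=𝟙ᵀh=37.382972  D=ac−b²=5.232267
λ₁=(c·0.135−b)/D = (37.382972·0.135−4.189051)/5.232267 = 0.163916
λ₂=(a−b·0.135)/D = (0.609380−4.189051·0.135)/5.232267 = 0.008382
w* = 0.163916·g + 0.008382·h:
  w_0 = 0.163916·1.7609 + 0.008382·5.8307 = 0.3375  (Ford)
  w_1 = 0.163916·0.8797 + 0.008382·15.9014 = 0.2775  (Pfizer)
  w_2 = 0.163916·0.6794 + 0.008382·10.8336 = 0.2022  (Boeing)
  w_3 = 0.163916·0.8691 + 0.008382·4.8172 = 0.1828  (Tesla)
Σw_i=1.0000  μᵀw=0.1350
σ²=wᵀΣw=λ₁·μ_p+λ₂ = 0.163916·0.135 + 0.008382 = 0.030511 ≈ 0.0305


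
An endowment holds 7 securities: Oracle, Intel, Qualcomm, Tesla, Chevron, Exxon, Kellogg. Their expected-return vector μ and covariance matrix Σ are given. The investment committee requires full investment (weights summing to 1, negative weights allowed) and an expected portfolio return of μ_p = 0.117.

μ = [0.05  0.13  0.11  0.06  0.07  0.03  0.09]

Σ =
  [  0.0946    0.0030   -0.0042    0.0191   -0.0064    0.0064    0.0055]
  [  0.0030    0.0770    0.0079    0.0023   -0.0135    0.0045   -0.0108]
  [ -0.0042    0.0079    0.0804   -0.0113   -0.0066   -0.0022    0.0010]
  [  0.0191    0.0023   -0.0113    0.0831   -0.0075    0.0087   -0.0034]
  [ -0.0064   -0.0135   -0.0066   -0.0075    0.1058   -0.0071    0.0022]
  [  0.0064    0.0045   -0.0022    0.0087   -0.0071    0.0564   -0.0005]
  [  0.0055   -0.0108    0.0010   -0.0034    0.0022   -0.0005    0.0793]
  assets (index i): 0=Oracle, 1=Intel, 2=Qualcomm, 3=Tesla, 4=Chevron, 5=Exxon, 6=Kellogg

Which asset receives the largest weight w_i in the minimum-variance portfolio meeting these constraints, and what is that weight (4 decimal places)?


x=Σ⁻¹μ = [0.3162  1.8586  1.4105  0.8988  1.0689  0.4107  1.3598]
y=Σ⁻¹𝟙 = [7.3629  14.3738  14.5541  12.0754  14.3012  16.3785  14.0980]
a=μᵀx=0.676029  b=𝟙ᵀx=7.323463  c=𝟙ᵀy=93.143791  D=ac−b²=9.334762
λ₁=(c·0.117−b)/D = (93.143791·0.117−7.323463)/9.334762 = 0.382909
λ₂=(a−b·0.117)/D = (0.676029−7.323463·0.117)/9.334762 = -0.019370
w* = 0.382909·x + -0.019370·y:
  w_0 = 0.382909·0.3162 + -0.019370·7.3629 = -0.0215  (Oracle)
  w_1 = 0.382909·1.8586 + -0.019370·14.3738 = 0.4332  (Intel)
  w_2 = 0.382909·1.4105 + -0.019370·14.5541 = 0.2582  (Qualcomm)
  w_3 = 0.382909·0.8988 + -0.019370·12.0754 = 0.1103  (Tesla)
  w_4 = 0.382909·1.0689 + -0.019370·14.3012 = 0.1323  (Chevron)
  w_5 = 0.382909·0.4107 + -0.019370·16.3785 = -0.1600  (Exxon)
  w_6 = 0.382909·1.3598 + -0.019370·14.0980 = 0.2476  (Kellogg)
Σw_i=1.0000  μᵀw=0.1170
σ²=wᵀΣw=λ₁·μ_p+λ₂ = 0.382909·0.117 + -0.019370 = 0.025430 ≈ 0.0254

Intel (0.4332)


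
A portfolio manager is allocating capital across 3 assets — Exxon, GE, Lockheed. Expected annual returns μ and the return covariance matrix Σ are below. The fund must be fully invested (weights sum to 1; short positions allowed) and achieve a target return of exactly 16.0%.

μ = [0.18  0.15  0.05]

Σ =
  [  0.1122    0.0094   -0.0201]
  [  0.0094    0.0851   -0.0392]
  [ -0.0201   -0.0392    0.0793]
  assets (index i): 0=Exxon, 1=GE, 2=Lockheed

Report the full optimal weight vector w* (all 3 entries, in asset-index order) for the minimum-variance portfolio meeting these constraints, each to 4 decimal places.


p=Σ⁻¹μ = [1.8123  2.6732  2.4113]
q=Σ⁻¹𝟙 = [11.8174  22.8333  26.8927]
a=μᵀp=0.847753  b=𝟙ᵀp=6.896758  c=𝟙ᵀq=61.543402  D=ac−b²=4.608344
λ₁=(c·0.160−b)/D = (61.543402·0.160−6.896758)/4.608344 = 0.640184
λ₂=(a−b·0.160)/D = (0.847753−6.896758·0.160)/4.608344 = -0.055492
w* = 0.640184·p + -0.055492·q:
  w_0 = 0.640184·1.8123 + -0.055492·11.8174 = 0.5044  (Exxon)
  w_1 = 0.640184·2.6732 + -0.055492·22.8333 = 0.4442  (GE)
  w_2 = 0.640184·2.4113 + -0.055492·26.8927 = 0.0513  (Lockheed)
Σw_i=1.0000  μᵀw=0.1600
σ²=wᵀΣw=λ₁·μ_p+λ₂ = 0.640184·0.160 + -0.055492 = 0.046937 ≈ 0.0469

0.5044  0.4442  0.0513


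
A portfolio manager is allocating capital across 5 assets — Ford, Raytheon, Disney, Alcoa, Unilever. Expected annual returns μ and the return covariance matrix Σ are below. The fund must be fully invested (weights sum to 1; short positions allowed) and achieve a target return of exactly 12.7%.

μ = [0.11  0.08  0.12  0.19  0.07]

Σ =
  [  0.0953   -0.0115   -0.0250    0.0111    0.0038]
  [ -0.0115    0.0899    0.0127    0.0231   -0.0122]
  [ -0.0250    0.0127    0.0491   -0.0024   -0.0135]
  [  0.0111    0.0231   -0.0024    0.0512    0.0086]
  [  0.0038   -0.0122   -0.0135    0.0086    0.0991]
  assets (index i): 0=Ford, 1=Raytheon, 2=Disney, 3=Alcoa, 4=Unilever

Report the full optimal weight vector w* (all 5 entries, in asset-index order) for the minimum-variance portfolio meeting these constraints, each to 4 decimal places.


0.1978  0.0407  0.3889  0.2436  0.1290

p=Σ⁻¹μ = [1.6741  -0.2071  3.7469  3.4784  0.8252]
q=Σ⁻¹𝟙 = [17.9214  7.8947  31.7743  11.2679  13.7262]
a=μᵀp=1.335884  b=𝟙ᵀp=9.517593  c=𝟙ᵀq=82.584568  D=ac−b²=19.738790
λ₁=(c·0.127−b)/D = (82.584568·0.127−9.517593)/19.738790 = 0.049175
λ₂=(a−b·0.127)/D = (1.335884−9.517593·0.127)/19.738790 = 0.006442
w* = 0.049175·p + 0.006442·q:
  w_0 = 0.049175·1.6741 + 0.006442·17.9214 = 0.1978  (Ford)
  w_1 = 0.049175·-0.2071 + 0.006442·7.8947 = 0.0407  (Raytheon)
  w_2 = 0.049175·3.7469 + 0.006442·31.7743 = 0.3889  (Disney)
  w_3 = 0.049175·3.4784 + 0.006442·11.2679 = 0.2436  (Alcoa)
  w_4 = 0.049175·0.8252 + 0.006442·13.7262 = 0.1290  (Unilever)
Σw_i=1.0000  μᵀw=0.1270
σ²=wᵀΣw=λ₁·μ_p+λ₂ = 0.049175·0.127 + 0.006442 = 0.012687 ≈ 0.0127


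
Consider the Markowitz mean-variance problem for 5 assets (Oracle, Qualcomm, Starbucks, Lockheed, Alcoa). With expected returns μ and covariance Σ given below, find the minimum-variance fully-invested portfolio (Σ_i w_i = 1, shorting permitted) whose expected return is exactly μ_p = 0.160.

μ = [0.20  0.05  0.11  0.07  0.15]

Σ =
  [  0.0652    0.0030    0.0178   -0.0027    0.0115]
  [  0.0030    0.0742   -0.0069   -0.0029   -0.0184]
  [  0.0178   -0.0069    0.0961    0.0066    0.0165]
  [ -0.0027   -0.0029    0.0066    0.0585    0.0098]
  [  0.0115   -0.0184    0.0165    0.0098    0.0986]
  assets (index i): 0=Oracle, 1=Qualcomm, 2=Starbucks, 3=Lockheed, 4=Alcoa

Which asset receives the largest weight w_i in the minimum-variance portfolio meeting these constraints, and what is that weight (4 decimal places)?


Oracle (0.5643)

g=Σ⁻¹μ = [2.7447  0.9423  0.4217  1.1222  1.1949]
h=Σ⁻¹𝟙 = [11.8021  16.5180  6.7303  16.1714  9.1144]
a=μᵀg=0.900234  b=𝟙ᵀg=6.425797  c=𝟙ᵀh=60.336100  D=ac−b²=13.025749
λ₁=(c·0.160−b)/D = (60.336100·0.160−6.425797)/13.025749 = 0.247815
λ₂=(a−b·0.160)/D = (0.900234−6.425797·0.160)/13.025749 = -0.009819
w* = 0.247815·g + -0.009819·h:
  w_0 = 0.247815·2.7447 + -0.009819·11.8021 = 0.5643  (Oracle)
  w_1 = 0.247815·0.9423 + -0.009819·16.5180 = 0.0713  (Qualcomm)
  w_2 = 0.247815·0.4217 + -0.009819·6.7303 = 0.0384  (Starbucks)
  w_3 = 0.247815·1.1222 + -0.009819·16.1714 = 0.1193  (Lockheed)
  w_4 = 0.247815·1.1949 + -0.009819·9.1144 = 0.2066  (Alcoa)
Σw_i=1.0000  μᵀw=0.1600
σ²=wᵀΣw=λ₁·μ_p+λ₂ = 0.247815·0.160 + -0.009819 = 0.029832 ≈ 0.0298


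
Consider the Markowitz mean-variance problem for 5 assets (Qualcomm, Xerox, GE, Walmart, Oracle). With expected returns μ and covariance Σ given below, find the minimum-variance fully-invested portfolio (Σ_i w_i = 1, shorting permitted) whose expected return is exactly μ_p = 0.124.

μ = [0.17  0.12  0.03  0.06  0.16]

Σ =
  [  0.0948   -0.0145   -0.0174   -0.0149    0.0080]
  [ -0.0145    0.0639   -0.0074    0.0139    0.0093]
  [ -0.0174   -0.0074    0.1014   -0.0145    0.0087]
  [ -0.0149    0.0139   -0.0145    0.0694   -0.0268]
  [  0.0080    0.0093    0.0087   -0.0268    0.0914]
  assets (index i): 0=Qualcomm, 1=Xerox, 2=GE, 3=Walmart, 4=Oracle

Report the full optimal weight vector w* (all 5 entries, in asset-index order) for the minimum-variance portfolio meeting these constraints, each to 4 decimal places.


x=Σ⁻¹μ = [2.3997  1.8525  0.9601  1.9127  1.8215]
y=Σ⁻¹𝟙 = [18.4327  14.5641  16.3789  24.0191  13.3294]
a=μᵀx=1.065253  b=𝟙ᵀx=8.946478  c=𝟙ᵀy=86.724251  D=ac−b²=12.343780
λ₁=(c·0.124−b)/D = (86.724251·0.124−8.946478)/12.343780 = 0.146416
λ₂=(a−b·0.124)/D = (1.065253−8.946478·0.124)/12.343780 = -0.003573
w* = 0.146416·x + -0.003573·y:
  w_0 = 0.146416·2.3997 + -0.003573·18.4327 = 0.2855  (Qualcomm)
  w_1 = 0.146416·1.8525 + -0.003573·14.5641 = 0.2192  (Xerox)
  w_2 = 0.146416·0.9601 + -0.003573·16.3789 = 0.0820  (GE)
  w_3 = 0.146416·1.9127 + -0.003573·24.0191 = 0.1942  (Walmart)
  w_4 = 0.146416·1.8215 + -0.003573·13.3294 = 0.2191  (Oracle)
Σw_i=1.0000  μᵀw=0.1240
σ²=wᵀΣw=λ₁·μ_p+λ₂ = 0.146416·0.124 + -0.003573 = 0.014582 ≈ 0.0146

0.2855  0.2192  0.0820  0.1942  0.2191


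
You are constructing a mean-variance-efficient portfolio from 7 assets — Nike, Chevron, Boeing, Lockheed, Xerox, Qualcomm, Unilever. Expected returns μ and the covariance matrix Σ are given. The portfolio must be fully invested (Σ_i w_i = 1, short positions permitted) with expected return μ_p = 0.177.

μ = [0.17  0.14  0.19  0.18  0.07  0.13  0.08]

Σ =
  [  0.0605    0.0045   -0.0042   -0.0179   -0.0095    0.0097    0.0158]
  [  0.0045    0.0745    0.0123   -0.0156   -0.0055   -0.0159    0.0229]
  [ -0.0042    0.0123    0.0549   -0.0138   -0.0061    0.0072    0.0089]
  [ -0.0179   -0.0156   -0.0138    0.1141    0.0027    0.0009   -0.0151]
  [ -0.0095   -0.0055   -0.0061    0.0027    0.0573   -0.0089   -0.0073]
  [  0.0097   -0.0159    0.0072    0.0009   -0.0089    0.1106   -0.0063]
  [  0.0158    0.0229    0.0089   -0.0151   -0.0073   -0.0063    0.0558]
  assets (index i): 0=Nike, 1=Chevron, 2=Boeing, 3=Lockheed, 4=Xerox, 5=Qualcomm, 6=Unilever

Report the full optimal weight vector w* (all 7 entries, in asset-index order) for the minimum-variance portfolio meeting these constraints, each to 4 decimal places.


u=Σ⁻¹μ = [4.0475  1.9373  4.2136  2.9267  2.5539  1.0098  0.0606]
v=Σ⁻¹𝟙 = [21.4127  12.5811  20.9570  17.3456  26.8530  10.3527  12.7280]
a=μᵀu=2.601579  b=𝟙ᵀu=16.749356  c=𝟙ᵀv=122.230107  D=ac−b²=37.450328
λ₁=(c·0.177−b)/D = (122.230107·0.177−16.749356)/37.450328 = 0.130449
λ₂=(a−b·0.177)/D = (2.601579−16.749356·0.177)/37.450328 = -0.009694
w* = 0.130449·u + -0.009694·v:
  w_0 = 0.130449·4.0475 + -0.009694·21.4127 = 0.3204  (Nike)
  w_1 = 0.130449·1.9373 + -0.009694·12.5811 = 0.1308  (Chevron)
  w_2 = 0.130449·4.2136 + -0.009694·20.9570 = 0.3465  (Boeing)
  w_3 = 0.130449·2.9267 + -0.009694·17.3456 = 0.2136  (Lockheed)
  w_4 = 0.130449·2.5539 + -0.009694·26.8530 = 0.0728  (Xerox)
  w_5 = 0.130449·1.0098 + -0.009694·10.3527 = 0.0314  (Qualcomm)
  w_6 = 0.130449·0.0606 + -0.009694·12.7280 = -0.1155  (Unilever)
Σw_i=1.0000  μᵀw=0.1770
σ²=wᵀΣw=λ₁·μ_p+λ₂ = 0.130449·0.177 + -0.009694 = 0.013395 ≈ 0.0134

0.3204  0.1308  0.3465  0.2136  0.0728  0.0314  -0.1155


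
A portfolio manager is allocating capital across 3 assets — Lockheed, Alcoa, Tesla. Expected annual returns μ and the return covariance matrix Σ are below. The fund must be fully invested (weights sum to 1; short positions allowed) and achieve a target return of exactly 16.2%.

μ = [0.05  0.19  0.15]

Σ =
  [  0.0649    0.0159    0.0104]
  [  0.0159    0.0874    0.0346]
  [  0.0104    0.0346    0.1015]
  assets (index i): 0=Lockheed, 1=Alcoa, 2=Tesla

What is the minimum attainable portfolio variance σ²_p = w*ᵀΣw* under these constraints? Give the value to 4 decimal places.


g=Σ⁻¹μ = [0.1931  1.8052  0.8427]
h=Σ⁻¹𝟙 = [12.7772  6.6299  6.2830]
a=μᵀg=0.479042  b=𝟙ᵀg=2.840985  c=𝟙ᵀh=25.690085  D=ac−b²=4.235444
λ₁=(c·0.162−b)/D = (25.690085·0.162−2.840985)/4.235444 = 0.311847
λ₂=(a−b·0.162)/D = (0.479042−2.840985·0.162)/4.235444 = 0.004439
w* = 0.311847·g + 0.004439·h:
  w_0 = 0.311847·0.1931 + 0.004439·12.7772 = 0.1169  (Lockheed)
  w_1 = 0.311847·1.8052 + 0.004439·6.6299 = 0.5924  (Alcoa)
  w_2 = 0.311847·0.8427 + 0.004439·6.2830 = 0.2907  (Tesla)
Σw_i=1.0000  μᵀw=0.1620
σ²=wᵀΣw=λ₁·μ_p+λ₂ = 0.311847·0.162 + 0.004439 = 0.054959 ≈ 0.0550

0.0550
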